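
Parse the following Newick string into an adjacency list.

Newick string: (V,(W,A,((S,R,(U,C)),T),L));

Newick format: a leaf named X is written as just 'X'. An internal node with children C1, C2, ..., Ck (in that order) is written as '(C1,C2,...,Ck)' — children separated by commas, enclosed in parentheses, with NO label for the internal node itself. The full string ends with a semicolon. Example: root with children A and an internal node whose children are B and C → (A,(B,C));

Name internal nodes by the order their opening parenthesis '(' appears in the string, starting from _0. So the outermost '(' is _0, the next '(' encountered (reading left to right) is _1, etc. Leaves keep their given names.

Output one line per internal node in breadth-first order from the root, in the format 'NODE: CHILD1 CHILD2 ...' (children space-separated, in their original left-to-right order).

Input: (V,(W,A,((S,R,(U,C)),T),L));
Scanning left-to-right, naming '(' by encounter order:
  pos 0: '(' -> open internal node _0 (depth 1)
  pos 3: '(' -> open internal node _1 (depth 2)
  pos 8: '(' -> open internal node _2 (depth 3)
  pos 9: '(' -> open internal node _3 (depth 4)
  pos 14: '(' -> open internal node _4 (depth 5)
  pos 18: ')' -> close internal node _4 (now at depth 4)
  pos 19: ')' -> close internal node _3 (now at depth 3)
  pos 22: ')' -> close internal node _2 (now at depth 2)
  pos 25: ')' -> close internal node _1 (now at depth 1)
  pos 26: ')' -> close internal node _0 (now at depth 0)
Total internal nodes: 5
BFS adjacency from root:
  _0: V _1
  _1: W A _2 L
  _2: _3 T
  _3: S R _4
  _4: U C

Answer: _0: V _1
_1: W A _2 L
_2: _3 T
_3: S R _4
_4: U C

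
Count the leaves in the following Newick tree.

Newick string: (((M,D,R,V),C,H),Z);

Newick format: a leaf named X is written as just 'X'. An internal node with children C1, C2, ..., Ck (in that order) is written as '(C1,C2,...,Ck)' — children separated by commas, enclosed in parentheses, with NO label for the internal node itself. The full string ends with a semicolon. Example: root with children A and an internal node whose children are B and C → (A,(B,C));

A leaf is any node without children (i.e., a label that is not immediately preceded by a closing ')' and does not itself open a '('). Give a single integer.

Newick: (((M,D,R,V),C,H),Z);
Scan left-to-right; a leaf is any maximal label run not followed by '(':
  pos 3: leaf 'M' → count = 1
  pos 5: leaf 'D' → count = 2
  pos 7: leaf 'R' → count = 3
  pos 9: leaf 'V' → count = 4
  pos 12: leaf 'C' → count = 5
  pos 14: leaf 'H' → count = 6
  pos 17: leaf 'Z' → count = 7
Total leaves: 7

Answer: 7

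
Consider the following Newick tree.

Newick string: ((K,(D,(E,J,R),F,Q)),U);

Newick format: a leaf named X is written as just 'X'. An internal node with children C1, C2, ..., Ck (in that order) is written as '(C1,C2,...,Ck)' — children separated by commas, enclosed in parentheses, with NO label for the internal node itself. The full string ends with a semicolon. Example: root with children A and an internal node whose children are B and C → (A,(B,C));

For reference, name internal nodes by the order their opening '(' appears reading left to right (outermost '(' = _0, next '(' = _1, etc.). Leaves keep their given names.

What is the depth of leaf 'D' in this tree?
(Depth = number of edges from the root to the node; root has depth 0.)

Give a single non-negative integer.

Answer: 3

Derivation:
Newick: ((K,(D,(E,J,R),F,Q)),U);
Naming internals by '(' encounter order: outermost '(' = _0, next = _1, ...
Query node: D
Path from root: _0 -> _1 -> _2 -> D
Depth of D: 3 (number of edges from root)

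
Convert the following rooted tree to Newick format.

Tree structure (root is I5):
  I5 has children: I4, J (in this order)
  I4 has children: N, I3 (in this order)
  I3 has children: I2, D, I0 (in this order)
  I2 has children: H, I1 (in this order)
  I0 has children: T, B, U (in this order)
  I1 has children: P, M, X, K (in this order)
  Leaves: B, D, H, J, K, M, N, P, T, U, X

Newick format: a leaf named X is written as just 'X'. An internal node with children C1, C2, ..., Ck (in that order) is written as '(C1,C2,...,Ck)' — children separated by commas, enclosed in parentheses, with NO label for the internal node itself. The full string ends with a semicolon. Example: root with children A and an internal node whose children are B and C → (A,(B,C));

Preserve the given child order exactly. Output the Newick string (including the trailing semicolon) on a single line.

Answer: ((N,((H,(P,M,X,K)),D,(T,B,U))),J);

Derivation:
internal I5 with children ['I4', 'J']
  internal I4 with children ['N', 'I3']
    leaf 'N' → 'N'
    internal I3 with children ['I2', 'D', 'I0']
      internal I2 with children ['H', 'I1']
        leaf 'H' → 'H'
        internal I1 with children ['P', 'M', 'X', 'K']
          leaf 'P' → 'P'
          leaf 'M' → 'M'
          leaf 'X' → 'X'
          leaf 'K' → 'K'
        → '(P,M,X,K)'
      → '(H,(P,M,X,K))'
      leaf 'D' → 'D'
      internal I0 with children ['T', 'B', 'U']
        leaf 'T' → 'T'
        leaf 'B' → 'B'
        leaf 'U' → 'U'
      → '(T,B,U)'
    → '((H,(P,M,X,K)),D,(T,B,U))'
  → '(N,((H,(P,M,X,K)),D,(T,B,U)))'
  leaf 'J' → 'J'
→ '((N,((H,(P,M,X,K)),D,(T,B,U))),J)'
Final: ((N,((H,(P,M,X,K)),D,(T,B,U))),J);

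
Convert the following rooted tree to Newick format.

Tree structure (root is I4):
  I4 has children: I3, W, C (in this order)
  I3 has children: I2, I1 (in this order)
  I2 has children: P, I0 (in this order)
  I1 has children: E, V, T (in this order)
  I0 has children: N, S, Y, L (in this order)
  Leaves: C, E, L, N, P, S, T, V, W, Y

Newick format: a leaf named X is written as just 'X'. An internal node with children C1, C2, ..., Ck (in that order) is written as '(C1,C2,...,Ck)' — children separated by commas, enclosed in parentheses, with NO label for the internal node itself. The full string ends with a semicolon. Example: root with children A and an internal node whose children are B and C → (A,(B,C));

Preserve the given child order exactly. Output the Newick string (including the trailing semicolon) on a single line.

internal I4 with children ['I3', 'W', 'C']
  internal I3 with children ['I2', 'I1']
    internal I2 with children ['P', 'I0']
      leaf 'P' → 'P'
      internal I0 with children ['N', 'S', 'Y', 'L']
        leaf 'N' → 'N'
        leaf 'S' → 'S'
        leaf 'Y' → 'Y'
        leaf 'L' → 'L'
      → '(N,S,Y,L)'
    → '(P,(N,S,Y,L))'
    internal I1 with children ['E', 'V', 'T']
      leaf 'E' → 'E'
      leaf 'V' → 'V'
      leaf 'T' → 'T'
    → '(E,V,T)'
  → '((P,(N,S,Y,L)),(E,V,T))'
  leaf 'W' → 'W'
  leaf 'C' → 'C'
→ '(((P,(N,S,Y,L)),(E,V,T)),W,C)'
Final: (((P,(N,S,Y,L)),(E,V,T)),W,C);

Answer: (((P,(N,S,Y,L)),(E,V,T)),W,C);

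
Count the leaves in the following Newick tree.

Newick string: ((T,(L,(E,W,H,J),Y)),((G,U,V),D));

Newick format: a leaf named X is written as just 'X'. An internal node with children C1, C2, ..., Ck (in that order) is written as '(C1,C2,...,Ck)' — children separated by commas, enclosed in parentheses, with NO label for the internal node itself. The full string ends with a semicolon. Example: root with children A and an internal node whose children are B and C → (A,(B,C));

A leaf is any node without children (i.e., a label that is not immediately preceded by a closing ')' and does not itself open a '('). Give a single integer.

Answer: 11

Derivation:
Newick: ((T,(L,(E,W,H,J),Y)),((G,U,V),D));
Scan left-to-right; a leaf is any maximal label run not followed by '(':
  pos 2: leaf 'T' → count = 1
  pos 5: leaf 'L' → count = 2
  pos 8: leaf 'E' → count = 3
  pos 10: leaf 'W' → count = 4
  pos 12: leaf 'H' → count = 5
  pos 14: leaf 'J' → count = 6
  pos 17: leaf 'Y' → count = 7
  pos 23: leaf 'G' → count = 8
  pos 25: leaf 'U' → count = 9
  pos 27: leaf 'V' → count = 10
  pos 30: leaf 'D' → count = 11
Total leaves: 11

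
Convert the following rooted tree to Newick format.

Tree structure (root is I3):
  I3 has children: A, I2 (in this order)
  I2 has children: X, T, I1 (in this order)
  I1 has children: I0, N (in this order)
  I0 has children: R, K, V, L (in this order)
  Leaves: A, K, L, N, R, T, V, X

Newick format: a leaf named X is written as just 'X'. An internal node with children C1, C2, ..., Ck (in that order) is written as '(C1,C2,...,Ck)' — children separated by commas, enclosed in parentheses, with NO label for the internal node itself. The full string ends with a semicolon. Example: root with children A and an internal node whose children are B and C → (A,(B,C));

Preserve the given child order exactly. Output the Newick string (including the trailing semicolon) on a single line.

Answer: (A,(X,T,((R,K,V,L),N)));

Derivation:
internal I3 with children ['A', 'I2']
  leaf 'A' → 'A'
  internal I2 with children ['X', 'T', 'I1']
    leaf 'X' → 'X'
    leaf 'T' → 'T'
    internal I1 with children ['I0', 'N']
      internal I0 with children ['R', 'K', 'V', 'L']
        leaf 'R' → 'R'
        leaf 'K' → 'K'
        leaf 'V' → 'V'
        leaf 'L' → 'L'
      → '(R,K,V,L)'
      leaf 'N' → 'N'
    → '((R,K,V,L),N)'
  → '(X,T,((R,K,V,L),N))'
→ '(A,(X,T,((R,K,V,L),N)))'
Final: (A,(X,T,((R,K,V,L),N)));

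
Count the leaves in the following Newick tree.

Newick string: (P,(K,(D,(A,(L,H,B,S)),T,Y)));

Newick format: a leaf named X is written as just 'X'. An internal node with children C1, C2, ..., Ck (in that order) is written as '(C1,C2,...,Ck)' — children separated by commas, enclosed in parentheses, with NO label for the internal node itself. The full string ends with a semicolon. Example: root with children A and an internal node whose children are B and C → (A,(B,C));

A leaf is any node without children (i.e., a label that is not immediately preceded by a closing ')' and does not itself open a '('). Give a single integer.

Answer: 10

Derivation:
Newick: (P,(K,(D,(A,(L,H,B,S)),T,Y)));
Scan left-to-right; a leaf is any maximal label run not followed by '(':
  pos 1: leaf 'P' → count = 1
  pos 4: leaf 'K' → count = 2
  pos 7: leaf 'D' → count = 3
  pos 10: leaf 'A' → count = 4
  pos 13: leaf 'L' → count = 5
  pos 15: leaf 'H' → count = 6
  pos 17: leaf 'B' → count = 7
  pos 19: leaf 'S' → count = 8
  pos 23: leaf 'T' → count = 9
  pos 25: leaf 'Y' → count = 10
Total leaves: 10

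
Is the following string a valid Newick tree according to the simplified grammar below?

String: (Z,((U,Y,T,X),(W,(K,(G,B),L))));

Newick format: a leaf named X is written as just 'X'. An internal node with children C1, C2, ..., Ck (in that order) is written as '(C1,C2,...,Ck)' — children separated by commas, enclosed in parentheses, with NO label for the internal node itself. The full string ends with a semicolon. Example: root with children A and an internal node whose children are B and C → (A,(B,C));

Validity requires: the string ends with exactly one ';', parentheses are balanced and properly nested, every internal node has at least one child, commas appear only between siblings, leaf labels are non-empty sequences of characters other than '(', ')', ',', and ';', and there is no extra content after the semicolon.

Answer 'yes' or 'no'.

Answer: yes

Derivation:
Input: (Z,((U,Y,T,X),(W,(K,(G,B),L))));
Paren balance: 6 '(' vs 6 ')' OK
Ends with single ';': True
Full parse: OK
Valid: True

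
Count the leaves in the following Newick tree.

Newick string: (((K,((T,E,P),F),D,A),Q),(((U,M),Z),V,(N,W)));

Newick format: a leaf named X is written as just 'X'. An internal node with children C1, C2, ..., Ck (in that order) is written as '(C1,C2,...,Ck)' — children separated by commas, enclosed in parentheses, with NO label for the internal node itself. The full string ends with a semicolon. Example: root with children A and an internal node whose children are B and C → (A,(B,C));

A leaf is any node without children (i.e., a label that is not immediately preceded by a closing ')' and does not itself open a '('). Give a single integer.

Answer: 14

Derivation:
Newick: (((K,((T,E,P),F),D,A),Q),(((U,M),Z),V,(N,W)));
Scan left-to-right; a leaf is any maximal label run not followed by '(':
  pos 3: leaf 'K' → count = 1
  pos 7: leaf 'T' → count = 2
  pos 9: leaf 'E' → count = 3
  pos 11: leaf 'P' → count = 4
  pos 14: leaf 'F' → count = 5
  pos 17: leaf 'D' → count = 6
  pos 19: leaf 'A' → count = 7
  pos 22: leaf 'Q' → count = 8
  pos 28: leaf 'U' → count = 9
  pos 30: leaf 'M' → count = 10
  pos 33: leaf 'Z' → count = 11
  pos 36: leaf 'V' → count = 12
  pos 39: leaf 'N' → count = 13
  pos 41: leaf 'W' → count = 14
Total leaves: 14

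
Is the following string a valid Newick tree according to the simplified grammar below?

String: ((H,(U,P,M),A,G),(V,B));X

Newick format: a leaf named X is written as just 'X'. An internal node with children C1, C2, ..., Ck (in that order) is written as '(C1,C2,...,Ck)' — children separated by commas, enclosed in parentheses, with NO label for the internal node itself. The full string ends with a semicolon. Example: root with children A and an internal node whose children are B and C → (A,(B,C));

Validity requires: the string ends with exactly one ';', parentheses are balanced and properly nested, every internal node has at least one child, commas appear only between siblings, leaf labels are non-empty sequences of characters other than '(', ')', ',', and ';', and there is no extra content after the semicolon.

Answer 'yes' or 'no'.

Answer: no

Derivation:
Input: ((H,(U,P,M),A,G),(V,B));X
Paren balance: 4 '(' vs 4 ')' OK
Ends with single ';': False
Full parse: FAILS (must end with ;)
Valid: False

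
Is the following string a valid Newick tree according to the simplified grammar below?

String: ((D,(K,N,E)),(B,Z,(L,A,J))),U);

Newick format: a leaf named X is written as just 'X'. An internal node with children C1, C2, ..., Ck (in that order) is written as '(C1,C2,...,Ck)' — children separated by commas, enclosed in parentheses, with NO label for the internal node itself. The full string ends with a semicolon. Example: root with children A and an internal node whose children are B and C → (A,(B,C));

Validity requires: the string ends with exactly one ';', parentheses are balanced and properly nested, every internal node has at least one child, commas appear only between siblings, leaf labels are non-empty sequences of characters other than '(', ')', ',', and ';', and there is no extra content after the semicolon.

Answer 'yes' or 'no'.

Answer: no

Derivation:
Input: ((D,(K,N,E)),(B,Z,(L,A,J))),U);
Paren balance: 5 '(' vs 6 ')' MISMATCH
Ends with single ';': True
Full parse: FAILS (extra content after tree at pos 27)
Valid: False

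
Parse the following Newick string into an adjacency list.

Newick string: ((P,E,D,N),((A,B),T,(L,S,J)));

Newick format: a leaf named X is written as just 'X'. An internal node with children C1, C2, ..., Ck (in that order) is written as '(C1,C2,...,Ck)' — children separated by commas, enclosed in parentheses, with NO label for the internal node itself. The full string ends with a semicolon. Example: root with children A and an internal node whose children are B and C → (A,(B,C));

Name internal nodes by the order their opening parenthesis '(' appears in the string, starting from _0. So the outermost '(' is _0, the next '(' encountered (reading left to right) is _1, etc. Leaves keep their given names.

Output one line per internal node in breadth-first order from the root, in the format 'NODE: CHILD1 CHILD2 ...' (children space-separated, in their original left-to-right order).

Input: ((P,E,D,N),((A,B),T,(L,S,J)));
Scanning left-to-right, naming '(' by encounter order:
  pos 0: '(' -> open internal node _0 (depth 1)
  pos 1: '(' -> open internal node _1 (depth 2)
  pos 9: ')' -> close internal node _1 (now at depth 1)
  pos 11: '(' -> open internal node _2 (depth 2)
  pos 12: '(' -> open internal node _3 (depth 3)
  pos 16: ')' -> close internal node _3 (now at depth 2)
  pos 20: '(' -> open internal node _4 (depth 3)
  pos 26: ')' -> close internal node _4 (now at depth 2)
  pos 27: ')' -> close internal node _2 (now at depth 1)
  pos 28: ')' -> close internal node _0 (now at depth 0)
Total internal nodes: 5
BFS adjacency from root:
  _0: _1 _2
  _1: P E D N
  _2: _3 T _4
  _3: A B
  _4: L S J

Answer: _0: _1 _2
_1: P E D N
_2: _3 T _4
_3: A B
_4: L S J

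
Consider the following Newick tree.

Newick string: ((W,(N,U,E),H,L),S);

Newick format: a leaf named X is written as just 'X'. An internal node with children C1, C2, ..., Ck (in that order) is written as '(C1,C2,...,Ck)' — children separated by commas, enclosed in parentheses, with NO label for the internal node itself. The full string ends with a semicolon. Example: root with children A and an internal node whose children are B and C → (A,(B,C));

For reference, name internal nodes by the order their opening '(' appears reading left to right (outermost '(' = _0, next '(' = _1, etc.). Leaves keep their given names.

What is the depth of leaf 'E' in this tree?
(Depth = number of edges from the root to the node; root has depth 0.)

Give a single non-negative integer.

Answer: 3

Derivation:
Newick: ((W,(N,U,E),H,L),S);
Naming internals by '(' encounter order: outermost '(' = _0, next = _1, ...
Query node: E
Path from root: _0 -> _1 -> _2 -> E
Depth of E: 3 (number of edges from root)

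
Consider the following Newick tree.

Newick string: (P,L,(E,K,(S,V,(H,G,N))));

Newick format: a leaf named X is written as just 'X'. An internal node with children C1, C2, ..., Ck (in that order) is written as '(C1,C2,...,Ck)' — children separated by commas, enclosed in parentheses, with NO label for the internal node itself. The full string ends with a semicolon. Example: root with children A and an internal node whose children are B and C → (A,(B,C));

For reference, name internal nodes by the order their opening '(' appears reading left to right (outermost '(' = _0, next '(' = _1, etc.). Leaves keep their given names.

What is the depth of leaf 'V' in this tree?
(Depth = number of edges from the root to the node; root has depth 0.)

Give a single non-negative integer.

Newick: (P,L,(E,K,(S,V,(H,G,N))));
Naming internals by '(' encounter order: outermost '(' = _0, next = _1, ...
Query node: V
Path from root: _0 -> _1 -> _2 -> V
Depth of V: 3 (number of edges from root)

Answer: 3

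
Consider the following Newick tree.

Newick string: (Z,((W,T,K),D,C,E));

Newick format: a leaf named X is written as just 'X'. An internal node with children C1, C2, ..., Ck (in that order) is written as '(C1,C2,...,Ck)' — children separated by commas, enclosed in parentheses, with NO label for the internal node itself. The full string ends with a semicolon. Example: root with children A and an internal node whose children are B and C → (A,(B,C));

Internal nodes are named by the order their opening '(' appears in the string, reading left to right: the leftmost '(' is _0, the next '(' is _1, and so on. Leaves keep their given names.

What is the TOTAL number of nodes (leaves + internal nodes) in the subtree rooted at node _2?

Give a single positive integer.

Answer: 4

Derivation:
Newick: (Z,((W,T,K),D,C,E));
Locate _2: it is the '(' at position 4 (the 3rd '(' reading left to right).
Query: subtree rooted at _2
_2: subtree_size = 1 + 3
  W: subtree_size = 1 + 0
  T: subtree_size = 1 + 0
  K: subtree_size = 1 + 0
Total subtree size of _2: 4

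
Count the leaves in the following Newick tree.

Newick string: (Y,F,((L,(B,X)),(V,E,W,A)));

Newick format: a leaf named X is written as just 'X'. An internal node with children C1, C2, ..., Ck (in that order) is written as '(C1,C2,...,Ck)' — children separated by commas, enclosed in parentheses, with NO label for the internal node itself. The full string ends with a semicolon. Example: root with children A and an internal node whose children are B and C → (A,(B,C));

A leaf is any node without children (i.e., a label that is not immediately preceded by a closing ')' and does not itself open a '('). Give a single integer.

Answer: 9

Derivation:
Newick: (Y,F,((L,(B,X)),(V,E,W,A)));
Scan left-to-right; a leaf is any maximal label run not followed by '(':
  pos 1: leaf 'Y' → count = 1
  pos 3: leaf 'F' → count = 2
  pos 7: leaf 'L' → count = 3
  pos 10: leaf 'B' → count = 4
  pos 12: leaf 'X' → count = 5
  pos 17: leaf 'V' → count = 6
  pos 19: leaf 'E' → count = 7
  pos 21: leaf 'W' → count = 8
  pos 23: leaf 'A' → count = 9
Total leaves: 9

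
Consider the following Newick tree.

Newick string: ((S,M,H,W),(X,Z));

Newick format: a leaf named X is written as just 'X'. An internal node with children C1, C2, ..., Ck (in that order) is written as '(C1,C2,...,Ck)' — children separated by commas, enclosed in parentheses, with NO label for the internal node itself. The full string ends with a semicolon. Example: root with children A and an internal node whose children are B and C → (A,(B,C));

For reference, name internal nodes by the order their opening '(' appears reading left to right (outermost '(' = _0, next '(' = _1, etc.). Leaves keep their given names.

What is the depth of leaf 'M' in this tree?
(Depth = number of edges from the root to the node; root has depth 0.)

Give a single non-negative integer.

Answer: 2

Derivation:
Newick: ((S,M,H,W),(X,Z));
Naming internals by '(' encounter order: outermost '(' = _0, next = _1, ...
Query node: M
Path from root: _0 -> _1 -> M
Depth of M: 2 (number of edges from root)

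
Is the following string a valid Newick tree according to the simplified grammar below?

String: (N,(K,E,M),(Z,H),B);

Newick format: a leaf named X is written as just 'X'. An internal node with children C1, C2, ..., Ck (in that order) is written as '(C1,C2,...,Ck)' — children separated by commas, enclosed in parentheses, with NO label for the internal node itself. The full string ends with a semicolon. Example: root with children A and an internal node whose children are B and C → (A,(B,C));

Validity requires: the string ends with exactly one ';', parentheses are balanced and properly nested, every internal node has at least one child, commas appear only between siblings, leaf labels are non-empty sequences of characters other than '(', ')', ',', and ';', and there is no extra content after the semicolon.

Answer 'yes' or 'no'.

Answer: yes

Derivation:
Input: (N,(K,E,M),(Z,H),B);
Paren balance: 3 '(' vs 3 ')' OK
Ends with single ';': True
Full parse: OK
Valid: True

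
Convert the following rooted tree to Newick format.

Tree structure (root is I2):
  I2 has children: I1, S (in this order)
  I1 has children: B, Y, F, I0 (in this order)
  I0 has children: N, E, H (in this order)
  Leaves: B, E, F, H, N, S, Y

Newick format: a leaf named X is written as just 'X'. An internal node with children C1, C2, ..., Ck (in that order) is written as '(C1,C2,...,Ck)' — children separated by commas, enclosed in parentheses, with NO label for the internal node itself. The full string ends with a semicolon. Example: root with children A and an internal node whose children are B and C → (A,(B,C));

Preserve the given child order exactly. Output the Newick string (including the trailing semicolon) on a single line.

Answer: ((B,Y,F,(N,E,H)),S);

Derivation:
internal I2 with children ['I1', 'S']
  internal I1 with children ['B', 'Y', 'F', 'I0']
    leaf 'B' → 'B'
    leaf 'Y' → 'Y'
    leaf 'F' → 'F'
    internal I0 with children ['N', 'E', 'H']
      leaf 'N' → 'N'
      leaf 'E' → 'E'
      leaf 'H' → 'H'
    → '(N,E,H)'
  → '(B,Y,F,(N,E,H))'
  leaf 'S' → 'S'
→ '((B,Y,F,(N,E,H)),S)'
Final: ((B,Y,F,(N,E,H)),S);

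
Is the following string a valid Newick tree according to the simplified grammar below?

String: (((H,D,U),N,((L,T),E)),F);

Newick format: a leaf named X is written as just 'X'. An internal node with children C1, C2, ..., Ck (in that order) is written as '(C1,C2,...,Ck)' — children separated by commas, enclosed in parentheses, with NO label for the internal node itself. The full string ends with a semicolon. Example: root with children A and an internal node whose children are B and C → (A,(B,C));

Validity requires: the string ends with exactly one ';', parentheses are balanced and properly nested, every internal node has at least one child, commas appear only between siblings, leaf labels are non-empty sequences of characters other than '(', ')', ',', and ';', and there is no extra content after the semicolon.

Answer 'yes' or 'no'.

Input: (((H,D,U),N,((L,T),E)),F);
Paren balance: 5 '(' vs 5 ')' OK
Ends with single ';': True
Full parse: OK
Valid: True

Answer: yes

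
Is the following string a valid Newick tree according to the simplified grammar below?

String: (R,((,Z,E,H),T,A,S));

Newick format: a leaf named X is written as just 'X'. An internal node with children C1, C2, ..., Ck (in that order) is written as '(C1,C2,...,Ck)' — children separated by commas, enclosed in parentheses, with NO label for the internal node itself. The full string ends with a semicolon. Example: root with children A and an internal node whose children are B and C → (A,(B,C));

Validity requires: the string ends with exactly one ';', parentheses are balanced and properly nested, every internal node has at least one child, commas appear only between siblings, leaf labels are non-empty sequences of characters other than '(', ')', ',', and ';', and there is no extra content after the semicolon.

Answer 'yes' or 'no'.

Input: (R,((,Z,E,H),T,A,S));
Paren balance: 3 '(' vs 3 ')' OK
Ends with single ';': True
Full parse: FAILS (empty leaf label at pos 5)
Valid: False

Answer: no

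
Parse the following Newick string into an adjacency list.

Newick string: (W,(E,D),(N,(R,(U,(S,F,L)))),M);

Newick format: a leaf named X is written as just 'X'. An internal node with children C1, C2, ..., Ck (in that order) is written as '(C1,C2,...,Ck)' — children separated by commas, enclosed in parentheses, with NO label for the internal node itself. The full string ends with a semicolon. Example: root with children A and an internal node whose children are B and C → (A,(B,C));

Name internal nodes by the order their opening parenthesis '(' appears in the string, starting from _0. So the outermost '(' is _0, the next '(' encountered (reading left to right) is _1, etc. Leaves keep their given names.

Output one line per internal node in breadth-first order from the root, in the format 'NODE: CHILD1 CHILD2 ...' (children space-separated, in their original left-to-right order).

Answer: _0: W _1 _2 M
_1: E D
_2: N _3
_3: R _4
_4: U _5
_5: S F L

Derivation:
Input: (W,(E,D),(N,(R,(U,(S,F,L)))),M);
Scanning left-to-right, naming '(' by encounter order:
  pos 0: '(' -> open internal node _0 (depth 1)
  pos 3: '(' -> open internal node _1 (depth 2)
  pos 7: ')' -> close internal node _1 (now at depth 1)
  pos 9: '(' -> open internal node _2 (depth 2)
  pos 12: '(' -> open internal node _3 (depth 3)
  pos 15: '(' -> open internal node _4 (depth 4)
  pos 18: '(' -> open internal node _5 (depth 5)
  pos 24: ')' -> close internal node _5 (now at depth 4)
  pos 25: ')' -> close internal node _4 (now at depth 3)
  pos 26: ')' -> close internal node _3 (now at depth 2)
  pos 27: ')' -> close internal node _2 (now at depth 1)
  pos 30: ')' -> close internal node _0 (now at depth 0)
Total internal nodes: 6
BFS adjacency from root:
  _0: W _1 _2 M
  _1: E D
  _2: N _3
  _3: R _4
  _4: U _5
  _5: S F L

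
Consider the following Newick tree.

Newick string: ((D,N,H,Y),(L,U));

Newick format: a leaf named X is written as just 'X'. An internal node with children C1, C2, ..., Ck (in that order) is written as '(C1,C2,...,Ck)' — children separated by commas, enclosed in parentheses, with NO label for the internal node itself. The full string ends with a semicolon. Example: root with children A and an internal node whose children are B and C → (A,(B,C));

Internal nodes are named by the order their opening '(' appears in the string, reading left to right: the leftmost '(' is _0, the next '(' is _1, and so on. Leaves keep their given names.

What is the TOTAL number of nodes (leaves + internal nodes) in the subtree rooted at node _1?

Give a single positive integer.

Answer: 5

Derivation:
Newick: ((D,N,H,Y),(L,U));
Locate _1: it is the '(' at position 1 (the 2nd '(' reading left to right).
Query: subtree rooted at _1
_1: subtree_size = 1 + 4
  D: subtree_size = 1 + 0
  N: subtree_size = 1 + 0
  H: subtree_size = 1 + 0
  Y: subtree_size = 1 + 0
Total subtree size of _1: 5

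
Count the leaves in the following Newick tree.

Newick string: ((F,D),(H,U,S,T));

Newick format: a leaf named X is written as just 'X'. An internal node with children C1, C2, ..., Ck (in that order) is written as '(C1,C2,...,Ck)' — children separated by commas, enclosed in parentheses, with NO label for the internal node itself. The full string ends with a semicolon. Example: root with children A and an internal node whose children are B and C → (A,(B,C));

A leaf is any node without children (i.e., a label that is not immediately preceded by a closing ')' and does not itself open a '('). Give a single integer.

Answer: 6

Derivation:
Newick: ((F,D),(H,U,S,T));
Scan left-to-right; a leaf is any maximal label run not followed by '(':
  pos 2: leaf 'F' → count = 1
  pos 4: leaf 'D' → count = 2
  pos 8: leaf 'H' → count = 3
  pos 10: leaf 'U' → count = 4
  pos 12: leaf 'S' → count = 5
  pos 14: leaf 'T' → count = 6
Total leaves: 6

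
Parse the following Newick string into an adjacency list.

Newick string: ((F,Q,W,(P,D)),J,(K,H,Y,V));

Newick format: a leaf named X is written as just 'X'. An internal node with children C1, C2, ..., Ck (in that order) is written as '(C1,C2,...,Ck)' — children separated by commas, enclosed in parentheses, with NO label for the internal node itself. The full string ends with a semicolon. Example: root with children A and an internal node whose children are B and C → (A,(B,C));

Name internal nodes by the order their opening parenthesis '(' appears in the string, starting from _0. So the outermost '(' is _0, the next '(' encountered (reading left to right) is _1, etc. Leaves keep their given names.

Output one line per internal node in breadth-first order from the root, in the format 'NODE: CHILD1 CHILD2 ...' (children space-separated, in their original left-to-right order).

Answer: _0: _1 J _3
_1: F Q W _2
_3: K H Y V
_2: P D

Derivation:
Input: ((F,Q,W,(P,D)),J,(K,H,Y,V));
Scanning left-to-right, naming '(' by encounter order:
  pos 0: '(' -> open internal node _0 (depth 1)
  pos 1: '(' -> open internal node _1 (depth 2)
  pos 8: '(' -> open internal node _2 (depth 3)
  pos 12: ')' -> close internal node _2 (now at depth 2)
  pos 13: ')' -> close internal node _1 (now at depth 1)
  pos 17: '(' -> open internal node _3 (depth 2)
  pos 25: ')' -> close internal node _3 (now at depth 1)
  pos 26: ')' -> close internal node _0 (now at depth 0)
Total internal nodes: 4
BFS adjacency from root:
  _0: _1 J _3
  _1: F Q W _2
  _3: K H Y V
  _2: P D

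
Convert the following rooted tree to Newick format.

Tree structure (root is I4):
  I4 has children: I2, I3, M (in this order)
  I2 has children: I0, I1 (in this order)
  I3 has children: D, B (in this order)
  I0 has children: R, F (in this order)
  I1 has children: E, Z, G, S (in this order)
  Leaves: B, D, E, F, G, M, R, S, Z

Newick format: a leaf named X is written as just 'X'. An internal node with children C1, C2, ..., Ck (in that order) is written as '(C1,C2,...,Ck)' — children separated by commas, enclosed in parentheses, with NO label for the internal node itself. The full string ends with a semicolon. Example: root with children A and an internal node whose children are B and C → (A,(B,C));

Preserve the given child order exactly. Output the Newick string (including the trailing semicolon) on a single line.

internal I4 with children ['I2', 'I3', 'M']
  internal I2 with children ['I0', 'I1']
    internal I0 with children ['R', 'F']
      leaf 'R' → 'R'
      leaf 'F' → 'F'
    → '(R,F)'
    internal I1 with children ['E', 'Z', 'G', 'S']
      leaf 'E' → 'E'
      leaf 'Z' → 'Z'
      leaf 'G' → 'G'
      leaf 'S' → 'S'
    → '(E,Z,G,S)'
  → '((R,F),(E,Z,G,S))'
  internal I3 with children ['D', 'B']
    leaf 'D' → 'D'
    leaf 'B' → 'B'
  → '(D,B)'
  leaf 'M' → 'M'
→ '(((R,F),(E,Z,G,S)),(D,B),M)'
Final: (((R,F),(E,Z,G,S)),(D,B),M);

Answer: (((R,F),(E,Z,G,S)),(D,B),M);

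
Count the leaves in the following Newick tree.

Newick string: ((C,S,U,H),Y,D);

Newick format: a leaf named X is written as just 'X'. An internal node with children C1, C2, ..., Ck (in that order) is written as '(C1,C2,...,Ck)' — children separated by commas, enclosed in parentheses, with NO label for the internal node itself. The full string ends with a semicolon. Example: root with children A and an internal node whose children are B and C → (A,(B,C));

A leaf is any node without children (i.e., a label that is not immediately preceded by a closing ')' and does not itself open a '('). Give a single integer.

Answer: 6

Derivation:
Newick: ((C,S,U,H),Y,D);
Scan left-to-right; a leaf is any maximal label run not followed by '(':
  pos 2: leaf 'C' → count = 1
  pos 4: leaf 'S' → count = 2
  pos 6: leaf 'U' → count = 3
  pos 8: leaf 'H' → count = 4
  pos 11: leaf 'Y' → count = 5
  pos 13: leaf 'D' → count = 6
Total leaves: 6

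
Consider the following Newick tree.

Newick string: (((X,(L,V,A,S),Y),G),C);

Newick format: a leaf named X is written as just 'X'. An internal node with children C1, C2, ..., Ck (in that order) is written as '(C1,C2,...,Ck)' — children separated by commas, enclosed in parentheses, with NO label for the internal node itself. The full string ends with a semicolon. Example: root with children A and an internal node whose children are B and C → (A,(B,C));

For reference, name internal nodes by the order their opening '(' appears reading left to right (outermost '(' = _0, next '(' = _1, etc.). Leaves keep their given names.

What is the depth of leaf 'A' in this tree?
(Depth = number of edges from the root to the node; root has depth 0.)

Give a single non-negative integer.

Newick: (((X,(L,V,A,S),Y),G),C);
Naming internals by '(' encounter order: outermost '(' = _0, next = _1, ...
Query node: A
Path from root: _0 -> _1 -> _2 -> _3 -> A
Depth of A: 4 (number of edges from root)

Answer: 4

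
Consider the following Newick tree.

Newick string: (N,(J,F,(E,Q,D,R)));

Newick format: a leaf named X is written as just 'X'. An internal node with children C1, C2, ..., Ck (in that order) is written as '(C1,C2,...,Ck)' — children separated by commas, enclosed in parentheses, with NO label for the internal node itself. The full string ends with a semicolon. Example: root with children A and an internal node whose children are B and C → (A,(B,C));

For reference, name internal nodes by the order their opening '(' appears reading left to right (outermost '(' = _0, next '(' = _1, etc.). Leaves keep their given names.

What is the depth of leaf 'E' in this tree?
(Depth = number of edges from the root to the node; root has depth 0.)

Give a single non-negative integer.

Newick: (N,(J,F,(E,Q,D,R)));
Naming internals by '(' encounter order: outermost '(' = _0, next = _1, ...
Query node: E
Path from root: _0 -> _1 -> _2 -> E
Depth of E: 3 (number of edges from root)

Answer: 3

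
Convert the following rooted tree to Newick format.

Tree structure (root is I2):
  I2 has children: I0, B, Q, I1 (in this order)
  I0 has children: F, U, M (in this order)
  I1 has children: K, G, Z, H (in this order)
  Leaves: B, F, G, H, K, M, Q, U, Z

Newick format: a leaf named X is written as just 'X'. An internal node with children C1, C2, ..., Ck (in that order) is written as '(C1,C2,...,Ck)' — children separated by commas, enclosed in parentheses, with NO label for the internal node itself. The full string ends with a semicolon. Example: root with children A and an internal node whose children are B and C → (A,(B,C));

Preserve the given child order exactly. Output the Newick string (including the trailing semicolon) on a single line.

internal I2 with children ['I0', 'B', 'Q', 'I1']
  internal I0 with children ['F', 'U', 'M']
    leaf 'F' → 'F'
    leaf 'U' → 'U'
    leaf 'M' → 'M'
  → '(F,U,M)'
  leaf 'B' → 'B'
  leaf 'Q' → 'Q'
  internal I1 with children ['K', 'G', 'Z', 'H']
    leaf 'K' → 'K'
    leaf 'G' → 'G'
    leaf 'Z' → 'Z'
    leaf 'H' → 'H'
  → '(K,G,Z,H)'
→ '((F,U,M),B,Q,(K,G,Z,H))'
Final: ((F,U,M),B,Q,(K,G,Z,H));

Answer: ((F,U,M),B,Q,(K,G,Z,H));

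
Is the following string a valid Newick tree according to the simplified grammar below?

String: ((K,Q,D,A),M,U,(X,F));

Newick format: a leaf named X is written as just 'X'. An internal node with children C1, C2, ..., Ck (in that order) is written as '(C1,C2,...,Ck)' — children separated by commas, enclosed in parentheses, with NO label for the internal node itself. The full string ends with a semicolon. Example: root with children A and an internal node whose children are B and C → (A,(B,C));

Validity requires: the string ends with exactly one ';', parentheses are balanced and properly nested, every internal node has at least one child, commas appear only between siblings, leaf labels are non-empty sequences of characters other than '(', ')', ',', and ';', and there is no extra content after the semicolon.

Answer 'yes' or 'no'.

Answer: yes

Derivation:
Input: ((K,Q,D,A),M,U,(X,F));
Paren balance: 3 '(' vs 3 ')' OK
Ends with single ';': True
Full parse: OK
Valid: True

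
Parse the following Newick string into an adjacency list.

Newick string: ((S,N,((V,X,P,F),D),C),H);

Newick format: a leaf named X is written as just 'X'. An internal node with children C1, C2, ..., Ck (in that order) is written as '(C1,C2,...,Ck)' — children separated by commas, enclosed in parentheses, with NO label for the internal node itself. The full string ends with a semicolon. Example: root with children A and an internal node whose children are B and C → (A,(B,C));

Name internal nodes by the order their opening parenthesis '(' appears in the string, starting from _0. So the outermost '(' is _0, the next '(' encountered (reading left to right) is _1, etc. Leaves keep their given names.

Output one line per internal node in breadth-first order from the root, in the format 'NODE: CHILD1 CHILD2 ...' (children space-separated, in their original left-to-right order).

Input: ((S,N,((V,X,P,F),D),C),H);
Scanning left-to-right, naming '(' by encounter order:
  pos 0: '(' -> open internal node _0 (depth 1)
  pos 1: '(' -> open internal node _1 (depth 2)
  pos 6: '(' -> open internal node _2 (depth 3)
  pos 7: '(' -> open internal node _3 (depth 4)
  pos 15: ')' -> close internal node _3 (now at depth 3)
  pos 18: ')' -> close internal node _2 (now at depth 2)
  pos 21: ')' -> close internal node _1 (now at depth 1)
  pos 24: ')' -> close internal node _0 (now at depth 0)
Total internal nodes: 4
BFS adjacency from root:
  _0: _1 H
  _1: S N _2 C
  _2: _3 D
  _3: V X P F

Answer: _0: _1 H
_1: S N _2 C
_2: _3 D
_3: V X P F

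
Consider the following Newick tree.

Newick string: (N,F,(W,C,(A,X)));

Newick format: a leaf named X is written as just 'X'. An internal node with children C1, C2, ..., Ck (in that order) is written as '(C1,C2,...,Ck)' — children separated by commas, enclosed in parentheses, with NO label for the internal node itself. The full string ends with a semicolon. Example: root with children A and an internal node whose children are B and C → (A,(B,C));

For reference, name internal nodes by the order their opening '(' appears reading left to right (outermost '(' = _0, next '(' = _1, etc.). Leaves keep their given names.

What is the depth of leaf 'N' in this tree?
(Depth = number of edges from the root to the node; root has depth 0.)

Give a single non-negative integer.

Answer: 1

Derivation:
Newick: (N,F,(W,C,(A,X)));
Naming internals by '(' encounter order: outermost '(' = _0, next = _1, ...
Query node: N
Path from root: _0 -> N
Depth of N: 1 (number of edges from root)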